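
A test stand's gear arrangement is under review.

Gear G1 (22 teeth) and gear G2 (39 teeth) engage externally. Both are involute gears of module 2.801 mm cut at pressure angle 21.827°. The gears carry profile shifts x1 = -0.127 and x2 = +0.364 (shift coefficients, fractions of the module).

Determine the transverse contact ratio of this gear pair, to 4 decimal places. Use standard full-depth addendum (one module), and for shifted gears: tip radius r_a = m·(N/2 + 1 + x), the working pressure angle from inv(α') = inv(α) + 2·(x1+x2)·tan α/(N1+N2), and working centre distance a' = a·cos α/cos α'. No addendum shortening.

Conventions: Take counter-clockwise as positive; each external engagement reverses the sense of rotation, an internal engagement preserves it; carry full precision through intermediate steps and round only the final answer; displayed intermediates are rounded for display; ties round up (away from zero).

1.5371

topology: single-mesh involute geometry — m = 2.801, 22T/39T pair
base radii: r_b1 = 28.602182, r_b2 = 50.703867
tip radii: r_a1 = 33.256273, r_a2 = 58.440064
inv(α') = inv(21.827°) + 2·(-0.127+0.364)·tan α/(22+39) = 0.02267740  ⇒  α' = 22.88112°
a' = a·cos α / cos α' = 85.4305·cos 21.827°/cos 22.88112° = 86.079324
action lengths: √(r_a1²−r_b1²) = 16.967466, √(r_a2²−r_b2²) = 29.057855
base pitch p_b = π·m·cos α = 8.168764
CR = (16.967466 + 29.057855 − 86.079324·sin 22.88112°)/8.168764 = 1.537065
contact ratio ≈ 1.5371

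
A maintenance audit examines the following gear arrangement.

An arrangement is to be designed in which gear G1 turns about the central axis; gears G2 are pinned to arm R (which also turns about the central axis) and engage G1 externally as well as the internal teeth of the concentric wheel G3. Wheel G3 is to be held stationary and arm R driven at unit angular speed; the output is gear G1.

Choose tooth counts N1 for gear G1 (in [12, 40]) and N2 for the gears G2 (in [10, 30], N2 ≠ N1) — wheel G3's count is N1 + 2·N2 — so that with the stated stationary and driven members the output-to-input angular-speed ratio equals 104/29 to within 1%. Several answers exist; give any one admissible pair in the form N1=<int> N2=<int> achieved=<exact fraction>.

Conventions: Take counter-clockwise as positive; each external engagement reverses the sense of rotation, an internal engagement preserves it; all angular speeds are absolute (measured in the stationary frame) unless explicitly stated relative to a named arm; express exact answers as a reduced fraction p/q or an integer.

design class (target 104/29): planetary set
Willis with ω_ring = 0: ω_sun/ω_arm = (N1+N3)/N1; set equal to 104/29  ⇒  N3/N1 = 104/29 − 1 = 75/29
N3 = N1 + 2·N2  ⇒  N2/N1 = (N3/N1 − 1)/2 = (75/29 − 1)/2 = 23/29
smallest multiple with N1 ≥ 12 and N2 ≥ 10: k = 1  ⇒  N1 = 1·29 = 29, N2 = 1·23 = 23 (N1 ≤ 40, N2 ≤ 30, N2 ≠ N1 ✓), N3 = 29 + 2·23 = 75
check: (N1+N3)/N1 with N1 = 29, N3 = 75 gives 104/29; |achieved − target| = 0 ≤ 26/725 ✓

N1=29 N2=23 achieved=104/29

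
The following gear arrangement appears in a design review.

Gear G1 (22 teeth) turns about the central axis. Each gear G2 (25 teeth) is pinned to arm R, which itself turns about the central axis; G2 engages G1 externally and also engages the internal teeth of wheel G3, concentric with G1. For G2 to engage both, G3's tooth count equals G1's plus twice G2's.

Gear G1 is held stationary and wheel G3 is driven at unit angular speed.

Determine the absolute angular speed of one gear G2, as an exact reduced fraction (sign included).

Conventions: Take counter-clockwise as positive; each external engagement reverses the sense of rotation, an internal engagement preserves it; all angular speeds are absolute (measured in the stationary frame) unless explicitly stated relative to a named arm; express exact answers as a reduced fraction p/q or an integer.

36/25

recognized (axles ride arm R): planetary set, 22/25/72 teeth
ring teeth: 22 + 2·25 = 72
22(ω_sun−ω_arm) = −72(ω_ring−ω_arm),  ω_sun = 0, ω_ring = 1
22(0−ω_arm) = −72(1−ω_arm)  ⇒  94·ω_arm = 72  ⇒  ω_arm = 36/47
sun–planet mesh: 22·(0−36/47) = −25·(ω_p−ω_arm)  ⇒  ω_p−ω_arm = 792/1175
ω_p = 36/47 + 792/1175 = 36/25
exact speed ratio = 36/25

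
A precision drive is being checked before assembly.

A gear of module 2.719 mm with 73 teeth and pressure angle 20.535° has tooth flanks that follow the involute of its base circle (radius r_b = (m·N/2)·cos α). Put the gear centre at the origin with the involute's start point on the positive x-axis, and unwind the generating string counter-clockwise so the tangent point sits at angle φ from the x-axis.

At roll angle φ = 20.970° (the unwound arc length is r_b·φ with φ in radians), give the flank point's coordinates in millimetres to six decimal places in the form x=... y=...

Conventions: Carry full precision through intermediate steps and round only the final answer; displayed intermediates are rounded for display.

x=98.955081 y=1.498538

single-mesh involute tooth geometry (73T wheel at module 2.719)
pitch radius r_p = m·N/2 = 2.719·73/2 = 99.243500
base radius r_b = r_p·cos α = 99.243500·cos 20.535° = 92.937378
roll angle φ = 20.970° = 0.36599554 rad
x = r_b·(cos φ + φ·sin φ) = 98.955081
y = r_b·(sin φ − φ·cos φ) = 1.498538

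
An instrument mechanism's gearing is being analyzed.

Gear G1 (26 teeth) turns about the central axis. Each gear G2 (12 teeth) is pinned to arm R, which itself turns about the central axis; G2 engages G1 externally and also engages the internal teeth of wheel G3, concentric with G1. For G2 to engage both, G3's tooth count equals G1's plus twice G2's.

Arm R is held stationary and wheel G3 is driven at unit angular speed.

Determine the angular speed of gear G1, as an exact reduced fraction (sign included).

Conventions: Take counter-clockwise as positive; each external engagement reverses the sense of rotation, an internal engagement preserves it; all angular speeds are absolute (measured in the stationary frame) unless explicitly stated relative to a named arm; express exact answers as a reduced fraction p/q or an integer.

topology: planetary set — G1 26T / G2 12T / G3 50T, arm = carrier (Willis)
ring teeth: 26 + 2·12 = 50
26(ω_sun−ω_arm) = −50(ω_ring−ω_arm),  ω_arm = 0, ω_ring = 1
ω_sun = 0 − (50/26)(1−0) = -25/13
exact speed ratio = -25/13

-25/13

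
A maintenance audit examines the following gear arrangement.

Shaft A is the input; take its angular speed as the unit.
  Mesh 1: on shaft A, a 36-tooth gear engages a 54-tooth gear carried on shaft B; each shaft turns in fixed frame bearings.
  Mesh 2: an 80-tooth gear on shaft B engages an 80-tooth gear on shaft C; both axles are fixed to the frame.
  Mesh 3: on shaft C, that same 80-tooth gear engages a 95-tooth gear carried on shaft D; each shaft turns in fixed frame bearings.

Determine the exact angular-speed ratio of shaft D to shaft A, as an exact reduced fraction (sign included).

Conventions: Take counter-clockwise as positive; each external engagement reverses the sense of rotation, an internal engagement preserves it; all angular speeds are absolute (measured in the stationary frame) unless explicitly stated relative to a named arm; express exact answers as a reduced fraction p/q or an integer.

-32/57

class = fixed-axis compound train [3 meshes; 3 ratios multiply, 3 sense flips]
mesh 1 [36T→54T]: running ratio 2/3, sense −
mesh 2 [80T→80T]: running ratio 2/3, sense +
mesh 3 [80T→95T]: running ratio 32/57, sense −
ω_out/ω_in = -32/57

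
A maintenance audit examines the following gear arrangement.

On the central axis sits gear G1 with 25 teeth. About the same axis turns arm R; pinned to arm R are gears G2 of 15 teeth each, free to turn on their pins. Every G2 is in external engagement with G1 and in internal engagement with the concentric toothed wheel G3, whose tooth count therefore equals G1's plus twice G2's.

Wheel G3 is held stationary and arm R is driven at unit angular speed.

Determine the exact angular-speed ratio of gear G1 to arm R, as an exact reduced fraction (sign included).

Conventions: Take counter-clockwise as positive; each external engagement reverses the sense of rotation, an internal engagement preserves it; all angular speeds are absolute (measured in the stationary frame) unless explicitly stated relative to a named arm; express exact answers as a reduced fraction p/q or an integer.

16/5

planetary set (25T centre, 15T on arm, 55T internal) — Willis relation
ring teeth: 25 + 2·15 = 55
25(ω_sun−ω_arm) = −55(ω_ring−ω_arm),  ω_ring = 0, ω_arm = 1
ω_sun = 1 − (55/25)(0−1) = 16/5
ω_out/ω_in = 16/5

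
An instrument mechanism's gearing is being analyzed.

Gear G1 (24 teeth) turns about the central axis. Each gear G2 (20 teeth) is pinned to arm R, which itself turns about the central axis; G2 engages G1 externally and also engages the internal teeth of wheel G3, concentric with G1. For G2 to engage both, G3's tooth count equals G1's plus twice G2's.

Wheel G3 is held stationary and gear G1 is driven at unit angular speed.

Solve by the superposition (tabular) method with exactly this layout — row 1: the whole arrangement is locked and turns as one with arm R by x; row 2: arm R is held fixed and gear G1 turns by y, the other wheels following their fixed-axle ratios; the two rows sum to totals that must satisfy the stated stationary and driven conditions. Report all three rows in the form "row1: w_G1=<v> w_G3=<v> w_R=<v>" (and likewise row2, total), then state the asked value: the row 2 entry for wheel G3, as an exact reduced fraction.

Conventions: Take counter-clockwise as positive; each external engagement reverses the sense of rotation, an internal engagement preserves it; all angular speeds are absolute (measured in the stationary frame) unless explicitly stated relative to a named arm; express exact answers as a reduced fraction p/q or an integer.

class = planetary set [G3 = 24+2·20 = 64; Willis about the carrier]
row 1 — lock + rotate with arm: ω_sun = ω_ring = ω_arm = x
superposition row 2 [arm held]: sun y, ring −(24/64)·y, arm 0
boundary: total ω_ring = x − (24/64)·y = 0 and total ω_sun = x + y = 1  ⇒  y = 8/11, x = 3/11
row 2 ring = −(24/64)·8/11 = -3/11
totals (row 1 + row 2): sun 3/11 + 8/11 = 1, ring 3/11 + (-3/11) = 0, arm 3/11 + 0 = 3/11
asked cell (row2, ring) = -3/11

row1: w_G1=3/11 w_G3=3/11 w_R=3/11
row2: w_G1=8/11 w_G3=-3/11 w_R=0
total: w_G1=1 w_G3=0 w_R=3/11
asked value: -3/11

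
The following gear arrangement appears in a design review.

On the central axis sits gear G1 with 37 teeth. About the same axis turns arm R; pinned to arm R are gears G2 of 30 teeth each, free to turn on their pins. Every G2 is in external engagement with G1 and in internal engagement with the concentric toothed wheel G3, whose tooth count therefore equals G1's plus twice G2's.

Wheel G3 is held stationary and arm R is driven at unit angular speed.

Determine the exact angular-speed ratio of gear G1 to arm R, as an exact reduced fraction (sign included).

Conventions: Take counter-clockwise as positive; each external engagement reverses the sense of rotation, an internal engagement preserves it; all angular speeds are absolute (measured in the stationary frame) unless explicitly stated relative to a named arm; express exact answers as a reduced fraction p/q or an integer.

134/37

topology: planetary set — G1 37T / G2 30T / G3 97T, arm = carrier (Willis)
ring teeth: 37 + 2·30 = 97
37(ω_sun−ω_arm) = −97(ω_ring−ω_arm),  ω_ring = 0, ω_arm = 1
ω_sun = 1 − (97/37)(0−1) = 134/37
ω_out/ω_in = 134/37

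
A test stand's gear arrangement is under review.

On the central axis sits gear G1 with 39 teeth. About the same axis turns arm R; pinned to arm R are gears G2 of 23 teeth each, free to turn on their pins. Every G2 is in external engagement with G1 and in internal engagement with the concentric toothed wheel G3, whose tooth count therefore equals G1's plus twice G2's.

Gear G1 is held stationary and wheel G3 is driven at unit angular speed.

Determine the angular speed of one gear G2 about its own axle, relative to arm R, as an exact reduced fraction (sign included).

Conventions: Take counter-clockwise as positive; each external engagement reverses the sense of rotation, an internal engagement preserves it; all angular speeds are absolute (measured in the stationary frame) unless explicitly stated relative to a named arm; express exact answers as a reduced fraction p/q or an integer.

planetary set (39T centre, 23T on arm, 85T internal) — Willis relation
ring teeth: 39 + 2·23 = 85
39(ω_sun−ω_arm) = −85(ω_ring−ω_arm),  ω_sun = 0, ω_ring = 1
39(0−ω_arm) = −85(1−ω_arm)  ⇒  124·ω_arm = 85  ⇒  ω_arm = 85/124
sun–planet mesh: 39·(0−85/124) = −23·(ω_p−ω_arm)  ⇒  ω_p−ω_arm = 3315/2852
exact speed ratio = 3315/2852

3315/2852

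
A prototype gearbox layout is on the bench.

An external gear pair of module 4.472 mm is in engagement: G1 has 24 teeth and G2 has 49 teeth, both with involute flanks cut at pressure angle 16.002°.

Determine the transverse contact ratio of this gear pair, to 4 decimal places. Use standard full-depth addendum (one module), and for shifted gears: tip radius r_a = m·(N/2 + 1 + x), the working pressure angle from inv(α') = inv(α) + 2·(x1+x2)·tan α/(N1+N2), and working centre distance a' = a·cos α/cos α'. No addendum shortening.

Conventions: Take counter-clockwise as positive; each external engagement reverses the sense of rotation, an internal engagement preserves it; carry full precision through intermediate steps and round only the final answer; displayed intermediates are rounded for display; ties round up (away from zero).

single-mesh involute tooth geometry (24T engaging 49T at module 4.472)
base radii: r_b1 = 51.584631, r_b2 = 105.318622
tip radii: r_a1 = 58.136000, r_a2 = 114.036000
no profile shift: α' = α, a' = a
action lengths: √(r_a1²−r_b1²) = 26.810825, √(r_a2²−r_b2²) = 43.728676
base pitch p_b = π·m·cos α = 13.504825
CR = (26.810825 + 43.728676 − 163.228000·sin 16.00200°)/13.504825 = 1.891345
contact ratio ≈ 1.8913

1.8913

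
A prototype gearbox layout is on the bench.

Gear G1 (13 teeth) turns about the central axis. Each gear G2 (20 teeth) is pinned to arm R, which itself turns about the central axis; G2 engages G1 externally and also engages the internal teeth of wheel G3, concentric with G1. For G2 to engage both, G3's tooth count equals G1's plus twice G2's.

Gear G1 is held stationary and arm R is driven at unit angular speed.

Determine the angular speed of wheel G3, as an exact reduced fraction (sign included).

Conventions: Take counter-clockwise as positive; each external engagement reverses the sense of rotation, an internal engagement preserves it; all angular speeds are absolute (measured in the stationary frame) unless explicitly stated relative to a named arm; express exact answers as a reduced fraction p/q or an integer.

66/53

topology: planetary set — G1 13T / G2 20T / G3 53T, arm = carrier (Willis)
ring teeth: 13 + 2·20 = 53
13(ω_sun−ω_arm) = −53(ω_ring−ω_arm),  ω_sun = 0, ω_arm = 1
ω_ring = 1 − (13/53)(0−1) = 66/53
exact speed ratio = 66/53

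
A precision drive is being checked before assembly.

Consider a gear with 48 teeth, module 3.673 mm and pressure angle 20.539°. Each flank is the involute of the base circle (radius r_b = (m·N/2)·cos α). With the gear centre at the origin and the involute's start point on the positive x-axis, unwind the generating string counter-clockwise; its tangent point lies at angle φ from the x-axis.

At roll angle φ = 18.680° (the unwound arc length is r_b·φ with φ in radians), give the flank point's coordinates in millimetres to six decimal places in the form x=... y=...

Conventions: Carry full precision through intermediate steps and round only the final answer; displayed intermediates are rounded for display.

x=86.819800 y=0.943468

single-mesh involute tooth geometry (48T wheel at module 3.673)
pitch radius r_p = m·N/2 = 3.673·48/2 = 88.152000
base radius r_b = r_p·cos α = 88.152000·cos 20.539° = 82.548494
roll angle φ = 18.680° = 0.32602750 rad
x = r_b·(cos φ + φ·sin φ) = 86.819800
y = r_b·(sin φ − φ·cos φ) = 0.943468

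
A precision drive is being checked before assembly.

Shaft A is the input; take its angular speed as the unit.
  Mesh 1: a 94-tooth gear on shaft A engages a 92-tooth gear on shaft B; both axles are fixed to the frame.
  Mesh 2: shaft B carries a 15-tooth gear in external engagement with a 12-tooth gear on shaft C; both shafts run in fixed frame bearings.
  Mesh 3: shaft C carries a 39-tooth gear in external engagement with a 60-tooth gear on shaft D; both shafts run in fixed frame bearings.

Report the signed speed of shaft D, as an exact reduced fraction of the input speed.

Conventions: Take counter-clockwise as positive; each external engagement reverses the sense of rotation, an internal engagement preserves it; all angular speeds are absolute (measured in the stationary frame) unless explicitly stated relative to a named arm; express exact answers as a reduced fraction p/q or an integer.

-611/736

3-mesh fixed-axis compound train (all bearings frame-fixed)
mesh 1 [94T→92T]: |ω|/ω_in = 1×94/92 = 47/46, sense flips to −
mesh 2 [15T→12T]: |ω|/ω_in = (47/46)×15/12 = 235/184, sense flips to +
mesh 3 [39T→60T]: |ω|/ω_in = (235/184)×39/60 = 611/736, sense flips to −
signed output speed (× input speed) = -611/736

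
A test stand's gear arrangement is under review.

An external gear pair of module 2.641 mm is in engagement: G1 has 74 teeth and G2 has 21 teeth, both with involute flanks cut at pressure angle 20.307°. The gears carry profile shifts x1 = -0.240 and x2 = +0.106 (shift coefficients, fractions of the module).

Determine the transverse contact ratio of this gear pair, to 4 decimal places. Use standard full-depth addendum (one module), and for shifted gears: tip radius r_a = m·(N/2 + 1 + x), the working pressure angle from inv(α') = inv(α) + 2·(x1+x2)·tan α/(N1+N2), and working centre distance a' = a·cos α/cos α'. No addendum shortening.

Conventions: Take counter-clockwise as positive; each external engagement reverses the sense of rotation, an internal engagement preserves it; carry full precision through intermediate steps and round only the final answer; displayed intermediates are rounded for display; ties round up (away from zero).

topology: single-mesh involute geometry — m = 2.641, 74T/21T pair
base radii: r_b1 = 91.643550, r_b2 = 26.006954
tip radii: r_a1 = 99.724160, r_a2 = 30.651446
inv(α') = inv(20.307°) + 2·(-0.240+0.106)·tan α/(74+21) = 0.01458219  ⇒  α' = 19.85958°
a' = a·cos α / cos α' = 125.4475·cos 20.307°/cos 19.85958° = 125.089846
action lengths: √(r_a1²−r_b1²) = 39.323883, √(r_a2²−r_b2²) = 16.221884
base pitch p_b = π·m·cos α = 7.781262
CR = (39.323883 + 16.221884 − 125.089846·sin 19.85958°)/7.781262 = 1.677199
contact ratio ≈ 1.6772

1.6772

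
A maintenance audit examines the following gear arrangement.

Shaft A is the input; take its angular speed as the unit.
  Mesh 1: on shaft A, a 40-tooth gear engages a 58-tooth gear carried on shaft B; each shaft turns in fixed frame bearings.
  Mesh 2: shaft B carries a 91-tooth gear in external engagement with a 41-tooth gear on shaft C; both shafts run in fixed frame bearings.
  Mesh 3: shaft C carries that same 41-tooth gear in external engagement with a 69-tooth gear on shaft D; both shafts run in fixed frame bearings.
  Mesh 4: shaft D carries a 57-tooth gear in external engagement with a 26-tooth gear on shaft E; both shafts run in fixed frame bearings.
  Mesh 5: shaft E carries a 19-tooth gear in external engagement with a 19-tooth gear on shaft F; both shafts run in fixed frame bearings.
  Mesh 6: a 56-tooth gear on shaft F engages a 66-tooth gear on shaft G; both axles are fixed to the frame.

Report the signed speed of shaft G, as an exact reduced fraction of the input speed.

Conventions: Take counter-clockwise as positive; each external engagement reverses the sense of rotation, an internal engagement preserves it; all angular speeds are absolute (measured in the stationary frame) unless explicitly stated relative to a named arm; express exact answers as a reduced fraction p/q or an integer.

6-mesh fixed-axis compound train (all bearings frame-fixed)
mesh 1 [40T→58T]: |ω|/ω_in = 1×40/58 = 20/29, sense flips to −
mesh 2 [91T→41T]: |ω|/ω_in = (20/29)×91/41 = 1820/1189, sense flips to +
mesh 3 [41T→69T]: |ω|/ω_in = (1820/1189)×41/69 = 1820/2001, sense flips to −
mesh 4 [57T→26T]: |ω|/ω_in = (1820/2001)×57/26 = 1330/667, sense flips to +
mesh 5 [19T→19T]: |ω|/ω_in = (1330/667)×19/19 = 1330/667, sense flips to −
mesh 6 [56T→66T]: |ω|/ω_in = (1330/667)×56/66 = 37240/22011, sense flips to +
signed output speed (× input speed) = 37240/22011

37240/22011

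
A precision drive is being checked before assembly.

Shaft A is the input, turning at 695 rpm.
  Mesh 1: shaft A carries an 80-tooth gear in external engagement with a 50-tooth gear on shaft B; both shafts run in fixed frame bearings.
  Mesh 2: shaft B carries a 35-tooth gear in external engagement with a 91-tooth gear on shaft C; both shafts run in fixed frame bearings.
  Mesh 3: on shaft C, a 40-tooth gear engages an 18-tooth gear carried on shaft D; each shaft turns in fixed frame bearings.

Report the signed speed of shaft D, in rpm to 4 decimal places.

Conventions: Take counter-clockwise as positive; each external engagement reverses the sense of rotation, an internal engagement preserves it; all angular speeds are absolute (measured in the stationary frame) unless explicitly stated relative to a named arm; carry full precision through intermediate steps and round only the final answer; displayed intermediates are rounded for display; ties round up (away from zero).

recognized (4 fixed axles, 3 meshes): fixed-axis compound train
mesh 1 [80T→50T]: ω = 695.0000×80/50 = 1112.0000 rpm, sense flips to −
mesh 2 [35T→91T]: ω = 1112.0000×35/91 = 427.6923 rpm, sense flips to +
mesh 3 [40T→18T]: ω = 427.6923×40/18 = 950.4274 rpm, sense flips to −
signed output speed = -950.4274 rpm

-950.4274 rpm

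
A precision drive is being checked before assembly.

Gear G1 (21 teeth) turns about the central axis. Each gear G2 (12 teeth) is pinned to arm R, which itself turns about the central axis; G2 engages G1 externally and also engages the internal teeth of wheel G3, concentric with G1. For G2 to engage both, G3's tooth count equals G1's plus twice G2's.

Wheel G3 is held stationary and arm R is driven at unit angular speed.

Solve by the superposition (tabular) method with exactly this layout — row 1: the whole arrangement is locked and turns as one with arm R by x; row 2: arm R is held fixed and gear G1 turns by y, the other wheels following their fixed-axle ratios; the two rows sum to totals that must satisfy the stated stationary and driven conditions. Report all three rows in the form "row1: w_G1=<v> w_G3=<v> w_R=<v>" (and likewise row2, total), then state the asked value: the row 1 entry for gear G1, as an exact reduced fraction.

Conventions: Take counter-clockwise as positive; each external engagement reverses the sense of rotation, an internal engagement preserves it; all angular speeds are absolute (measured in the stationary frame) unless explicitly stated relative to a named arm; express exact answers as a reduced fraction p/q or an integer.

topology: planetary set — G1 21T / G2 12T / G3 45T, arm = carrier (Willis)
row 1: whole set turns with the arm by x
row 2 — arm fixed, fixed-axis ratios: sun y, ring −(21/45)·y, arm 0
boundary: total ω_ring = x − (21/45)·y = 0 and total ω_arm = x = 1  ⇒  y = 15/7, x = 1
row 2 ring = −(21/45)·15/7 = -1
totals (row 1 + row 2): sun 1 + 15/7 = 22/7, ring 1 + (-1) = 0, arm 1 + 0 = 1
asked cell (row1, sun) = 1

row1: w_G1=1 w_G3=1 w_R=1
row2: w_G1=15/7 w_G3=-1 w_R=0
total: w_G1=22/7 w_G3=0 w_R=1
asked value: 1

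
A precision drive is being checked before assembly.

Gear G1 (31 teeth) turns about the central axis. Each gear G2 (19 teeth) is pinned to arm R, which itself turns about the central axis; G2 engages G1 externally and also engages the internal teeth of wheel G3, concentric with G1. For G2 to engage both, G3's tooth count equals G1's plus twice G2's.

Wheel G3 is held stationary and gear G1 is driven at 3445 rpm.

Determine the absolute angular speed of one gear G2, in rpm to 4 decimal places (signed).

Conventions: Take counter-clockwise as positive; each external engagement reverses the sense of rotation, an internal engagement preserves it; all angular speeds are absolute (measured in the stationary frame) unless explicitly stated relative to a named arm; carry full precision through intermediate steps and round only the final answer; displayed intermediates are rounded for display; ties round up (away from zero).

recognized (axles ride arm R): planetary set, 31/19/69 teeth
normalise by the input: solve with ω_sun = 1, then scale by 3445 rpm
ring teeth: 31 + 2·19 = 69
31(ω_sun−ω_arm) = −69(ω_ring−ω_arm),  ω_ring = 0, ω_sun = 1
31(1−ω_arm) = −69(0−ω_arm)  ⇒  100·ω_arm = 31  ⇒  ω_arm = 31/100
sun–planet mesh: 31·(1−31/100) = −19·(ω_p−ω_arm)  ⇒  ω_p−ω_arm = -2139/1900
ω_p = 31/100 − 2139/1900 = -31/38
scale: ω_p = -31/38 × 3445 rpm = -2810.3947 rpm

-2810.3947 rpm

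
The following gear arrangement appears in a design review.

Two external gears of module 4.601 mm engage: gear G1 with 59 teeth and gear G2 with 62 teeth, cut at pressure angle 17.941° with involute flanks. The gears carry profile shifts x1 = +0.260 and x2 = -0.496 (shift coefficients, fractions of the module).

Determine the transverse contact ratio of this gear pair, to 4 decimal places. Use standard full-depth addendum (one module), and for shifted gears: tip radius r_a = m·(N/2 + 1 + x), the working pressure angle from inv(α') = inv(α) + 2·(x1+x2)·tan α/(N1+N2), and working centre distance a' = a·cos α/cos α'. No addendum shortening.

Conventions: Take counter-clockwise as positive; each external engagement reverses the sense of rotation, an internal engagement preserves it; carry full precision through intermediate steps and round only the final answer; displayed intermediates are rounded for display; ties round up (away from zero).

1.9495

single-mesh involute tooth geometry (59T engaging 62T at module 4.601)
base radii: r_b1 = 129.129547, r_b2 = 135.695456
tip radii: r_a1 = 141.526760, r_a2 = 144.949904
inv(α') = inv(17.941°) + 2·(+0.260-0.496)·tan α/(59+62) = 0.00938908  ⇒  α' = 17.22031°
a' = a·cos α / cos α' = 278.3605·cos 17.941°/cos 17.22031° = 277.253300
action lengths: √(r_a1²−r_b1²) = 57.925675, √(r_a2²−r_b2²) = 50.962906
base pitch p_b = π·m·cos α = 13.751608
CR = (57.925675 + 50.962906 − 277.253300·sin 17.22031°)/13.751608 = 1.949494
contact ratio ≈ 1.9495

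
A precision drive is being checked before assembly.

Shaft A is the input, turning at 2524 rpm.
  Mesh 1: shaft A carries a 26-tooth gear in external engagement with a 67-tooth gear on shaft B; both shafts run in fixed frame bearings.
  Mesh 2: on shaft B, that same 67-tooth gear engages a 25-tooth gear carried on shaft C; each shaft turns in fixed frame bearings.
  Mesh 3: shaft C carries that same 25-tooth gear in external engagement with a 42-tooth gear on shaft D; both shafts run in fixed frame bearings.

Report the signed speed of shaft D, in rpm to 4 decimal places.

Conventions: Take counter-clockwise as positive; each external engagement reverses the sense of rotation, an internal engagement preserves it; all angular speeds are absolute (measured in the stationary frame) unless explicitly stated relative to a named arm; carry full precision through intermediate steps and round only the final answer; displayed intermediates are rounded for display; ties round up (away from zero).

-1562.4762 rpm

recognized (4 fixed axles, 3 meshes): fixed-axis compound train
mesh 1 [26T→67T]: ω = 2524.0000×26/67 = 979.4627 rpm, sense flips to −
mesh 2 [67T→25T]: ω = 979.4627×67/25 = 2624.9600 rpm, sense flips to +
mesh 3 [25T→42T]: ω = 2624.9600×25/42 = 1562.4762 rpm, sense flips to −
signed output speed = -1562.4762 rpm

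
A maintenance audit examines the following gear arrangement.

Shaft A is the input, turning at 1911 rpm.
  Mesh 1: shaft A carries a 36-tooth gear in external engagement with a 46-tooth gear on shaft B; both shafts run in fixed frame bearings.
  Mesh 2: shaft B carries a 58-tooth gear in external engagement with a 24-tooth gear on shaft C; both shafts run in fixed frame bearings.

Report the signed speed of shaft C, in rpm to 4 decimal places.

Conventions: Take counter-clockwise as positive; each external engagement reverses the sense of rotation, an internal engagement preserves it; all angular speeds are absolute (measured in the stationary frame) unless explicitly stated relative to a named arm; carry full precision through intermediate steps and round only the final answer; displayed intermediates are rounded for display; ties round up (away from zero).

2-mesh fixed-axis compound train (all bearings frame-fixed)
mesh 1 [36T→46T]: ω = 1911.0000×36/46 = 1495.5652 rpm, sense flips to −
mesh 2 [58T→24T]: ω = 1495.5652×58/24 = 3614.2826 rpm, sense flips to +
signed output speed = +3614.2826 rpm

+3614.2826 rpm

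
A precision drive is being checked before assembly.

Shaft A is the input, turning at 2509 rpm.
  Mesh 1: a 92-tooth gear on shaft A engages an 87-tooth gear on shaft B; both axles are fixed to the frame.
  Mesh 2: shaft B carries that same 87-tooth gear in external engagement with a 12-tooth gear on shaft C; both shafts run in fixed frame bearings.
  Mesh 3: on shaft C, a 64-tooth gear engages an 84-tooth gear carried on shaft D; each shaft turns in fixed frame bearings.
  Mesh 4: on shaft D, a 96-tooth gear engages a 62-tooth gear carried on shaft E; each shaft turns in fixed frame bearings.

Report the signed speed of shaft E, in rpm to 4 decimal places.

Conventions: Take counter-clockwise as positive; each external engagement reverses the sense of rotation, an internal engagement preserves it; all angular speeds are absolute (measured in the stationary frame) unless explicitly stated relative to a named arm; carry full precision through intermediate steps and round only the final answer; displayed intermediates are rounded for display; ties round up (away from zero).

+22692.7680 rpm

topology: fixed-axis compound train — 4 meshes, A→E
mesh 1 [92T→87T]: ω = 2509.0000×92/87 = 2653.1954 rpm, sense flips to −
mesh 2 [87T→12T]: ω = 2653.1954×87/12 = 19235.6667 rpm, sense flips to +
mesh 3 [64T→84T]: ω = 19235.6667×64/84 = 14655.7460 rpm, sense flips to −
mesh 4 [96T→62T]: ω = 14655.7460×96/62 = 22692.7680 rpm, sense flips to +
signed output speed = +22692.7680 rpm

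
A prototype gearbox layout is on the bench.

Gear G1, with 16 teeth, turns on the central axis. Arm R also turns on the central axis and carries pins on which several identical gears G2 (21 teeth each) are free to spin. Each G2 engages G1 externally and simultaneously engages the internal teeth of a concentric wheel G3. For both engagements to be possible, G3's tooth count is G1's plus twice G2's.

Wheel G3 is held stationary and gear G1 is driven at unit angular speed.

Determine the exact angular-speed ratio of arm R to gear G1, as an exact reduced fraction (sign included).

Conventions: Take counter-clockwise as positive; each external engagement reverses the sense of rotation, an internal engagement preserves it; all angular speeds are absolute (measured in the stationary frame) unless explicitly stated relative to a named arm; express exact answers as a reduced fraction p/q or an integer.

class = planetary set [G3 = 16+2·21 = 58; Willis about the carrier]
ring teeth: 16 + 2·21 = 58
16(ω_sun−ω_arm) = −58(ω_ring−ω_arm),  ω_ring = 0, ω_sun = 1
16(1−ω_arm) = −58(0−ω_arm)  ⇒  74·ω_arm = 16  ⇒  ω_arm = 8/37
ω_out/ω_in = 8/37

8/37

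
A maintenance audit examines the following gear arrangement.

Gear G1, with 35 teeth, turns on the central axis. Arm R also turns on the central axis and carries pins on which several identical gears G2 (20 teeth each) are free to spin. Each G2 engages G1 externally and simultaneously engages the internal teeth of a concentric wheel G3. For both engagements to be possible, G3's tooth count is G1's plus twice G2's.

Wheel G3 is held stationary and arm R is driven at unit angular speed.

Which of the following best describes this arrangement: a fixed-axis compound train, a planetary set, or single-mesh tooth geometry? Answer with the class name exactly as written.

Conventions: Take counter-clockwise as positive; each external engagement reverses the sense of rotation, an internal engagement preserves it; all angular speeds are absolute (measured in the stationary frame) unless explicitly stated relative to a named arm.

class = planetary set [G3 = 35+2·20 = 75; Willis about the carrier]
classification: planetary set

planetary set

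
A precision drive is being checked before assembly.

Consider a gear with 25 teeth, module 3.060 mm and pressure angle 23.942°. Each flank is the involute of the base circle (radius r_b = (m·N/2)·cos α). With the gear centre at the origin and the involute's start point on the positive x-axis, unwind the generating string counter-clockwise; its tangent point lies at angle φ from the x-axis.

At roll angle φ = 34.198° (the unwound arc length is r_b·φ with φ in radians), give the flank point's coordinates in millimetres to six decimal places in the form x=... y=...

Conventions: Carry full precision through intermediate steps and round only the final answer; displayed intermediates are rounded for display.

x=40.642187 y=2.390665

recognized (one wheel, involute flank): single-mesh tooth geometry, m = 3.060, N = 25
pitch radius r_p = m·N/2 = 3.060·25/2 = 38.250000
base radius r_b = r_p·cos α = 38.250000·cos 23.942° = 34.958845
roll angle φ = 34.198° = 0.59686770 rad
x = r_b·(cos φ + φ·sin φ) = 40.642187
y = r_b·(sin φ − φ·cos φ) = 2.390665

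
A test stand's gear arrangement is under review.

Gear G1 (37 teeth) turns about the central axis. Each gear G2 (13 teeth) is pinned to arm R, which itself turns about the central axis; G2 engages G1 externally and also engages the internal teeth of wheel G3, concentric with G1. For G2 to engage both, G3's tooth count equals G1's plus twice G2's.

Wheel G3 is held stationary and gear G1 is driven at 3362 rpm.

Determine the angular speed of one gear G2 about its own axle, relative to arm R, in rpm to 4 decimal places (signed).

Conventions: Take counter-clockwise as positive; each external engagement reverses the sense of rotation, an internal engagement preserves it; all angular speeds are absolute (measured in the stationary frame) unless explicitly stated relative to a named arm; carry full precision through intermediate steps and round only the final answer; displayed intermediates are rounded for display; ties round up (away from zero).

-6028.3246 rpm

recognized (axles ride arm R): planetary set, 37/13/63 teeth
normalise by the input: solve with ω_sun = 1, then scale by 3362 rpm
ring teeth: 37 + 2·13 = 63
37(ω_sun−ω_arm) = −63(ω_ring−ω_arm),  ω_ring = 0, ω_sun = 1
37(1−ω_arm) = −63(0−ω_arm)  ⇒  100·ω_arm = 37  ⇒  ω_arm = 37/100
sun–planet mesh: 37·(1−37/100) = −13·(ω_p−ω_arm)  ⇒  ω_p−ω_arm = -2331/1300
scale: ω_p−ω_arm = -2331/1300 × 3362 rpm = -6028.3246 rpm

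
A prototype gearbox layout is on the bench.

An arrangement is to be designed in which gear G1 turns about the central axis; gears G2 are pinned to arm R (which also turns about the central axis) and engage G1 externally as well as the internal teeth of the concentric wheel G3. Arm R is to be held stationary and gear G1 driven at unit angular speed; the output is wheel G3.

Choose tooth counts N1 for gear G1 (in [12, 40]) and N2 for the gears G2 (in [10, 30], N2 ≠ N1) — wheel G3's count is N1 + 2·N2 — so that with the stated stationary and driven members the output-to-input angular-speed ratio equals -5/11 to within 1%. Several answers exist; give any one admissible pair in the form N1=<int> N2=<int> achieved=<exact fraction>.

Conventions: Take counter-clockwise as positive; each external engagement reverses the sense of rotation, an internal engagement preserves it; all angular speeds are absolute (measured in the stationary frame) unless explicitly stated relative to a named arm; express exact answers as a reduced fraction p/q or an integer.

N1=20 N2=12 achieved=-5/11

topology: planetary set — design target -5/11, arm = carrier (Willis)
Willis with ω_arm = 0: ω_ring/ω_sun = −N1/N3; set equal to -5/11  ⇒  N3/N1 = −1/(-5/11) = 11/5
N3 = N1 + 2·N2  ⇒  N2/N1 = (N3/N1 − 1)/2 = (11/5 − 1)/2 = 3/5
smallest multiple with N1 ≥ 12 and N2 ≥ 10: k = 4  ⇒  N1 = 4·5 = 20, N2 = 4·3 = 12 (N1 ≤ 40, N2 ≤ 30, N2 ≠ N1 ✓), N3 = 20 + 2·12 = 44
check: −N1/N3 with N1 = 20, N3 = 44 gives -5/11; |achieved − target| = 0 ≤ 1/220 ✓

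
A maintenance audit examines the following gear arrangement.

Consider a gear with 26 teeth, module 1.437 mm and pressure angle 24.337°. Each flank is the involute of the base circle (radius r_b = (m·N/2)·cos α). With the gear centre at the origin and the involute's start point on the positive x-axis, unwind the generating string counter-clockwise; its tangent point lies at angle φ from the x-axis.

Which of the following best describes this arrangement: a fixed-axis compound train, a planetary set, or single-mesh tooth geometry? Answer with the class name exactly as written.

single-mesh tooth geometry

recognized (one wheel, involute flank): single-mesh tooth geometry, m = 1.437, N = 26
classification: single-mesh tooth geometry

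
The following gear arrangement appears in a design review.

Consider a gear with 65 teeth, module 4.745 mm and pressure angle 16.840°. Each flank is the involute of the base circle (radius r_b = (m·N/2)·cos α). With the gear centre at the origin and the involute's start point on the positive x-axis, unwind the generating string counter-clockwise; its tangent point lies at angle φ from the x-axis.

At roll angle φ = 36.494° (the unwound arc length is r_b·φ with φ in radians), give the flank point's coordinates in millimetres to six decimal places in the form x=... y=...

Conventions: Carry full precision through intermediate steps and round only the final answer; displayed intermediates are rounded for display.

x=174.570661 y=12.204997

topology: single-mesh involute geometry — m = 4.745, N = 65
pitch radius r_p = m·N/2 = 4.745·65/2 = 154.212500
base radius r_b = r_p·cos α = 154.212500·cos 16.840° = 147.599480
roll angle φ = 36.494° = 0.63694046 rad
x = r_b·(cos φ + φ·sin φ) = 174.570661
y = r_b·(sin φ − φ·cos φ) = 12.204997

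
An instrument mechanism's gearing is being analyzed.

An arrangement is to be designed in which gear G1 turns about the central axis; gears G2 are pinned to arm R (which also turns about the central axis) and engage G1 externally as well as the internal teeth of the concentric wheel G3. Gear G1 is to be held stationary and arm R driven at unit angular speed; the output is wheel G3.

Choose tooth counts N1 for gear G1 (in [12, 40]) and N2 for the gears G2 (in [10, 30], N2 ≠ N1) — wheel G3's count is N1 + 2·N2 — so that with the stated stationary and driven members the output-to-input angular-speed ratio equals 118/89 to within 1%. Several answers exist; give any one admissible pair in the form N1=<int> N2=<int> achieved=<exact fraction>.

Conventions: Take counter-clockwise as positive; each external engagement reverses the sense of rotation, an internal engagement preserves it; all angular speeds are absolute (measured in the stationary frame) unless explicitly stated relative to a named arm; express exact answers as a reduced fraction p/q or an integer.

N1=29 N2=30 achieved=118/89

planetary set to be sized for 118/89 (Willis relation)
Willis with ω_sun = 0: ω_ring/ω_arm = (N1+N3)/N3; set equal to 118/89  ⇒  N3/N1 = 1/(118/89 − 1) = 89/29
N3 = N1 + 2·N2  ⇒  N2/N1 = (N3/N1 − 1)/2 = (89/29 − 1)/2 = 30/29
smallest multiple with N1 ≥ 12 and N2 ≥ 10: k = 1  ⇒  N1 = 1·29 = 29, N2 = 1·30 = 30 (N1 ≤ 40, N2 ≤ 30, N2 ≠ N1 ✓), N3 = 29 + 2·30 = 89
check: (N1+N3)/N3 with N1 = 29, N3 = 89 gives 118/89; |achieved − target| = 0 ≤ 59/4450 ✓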